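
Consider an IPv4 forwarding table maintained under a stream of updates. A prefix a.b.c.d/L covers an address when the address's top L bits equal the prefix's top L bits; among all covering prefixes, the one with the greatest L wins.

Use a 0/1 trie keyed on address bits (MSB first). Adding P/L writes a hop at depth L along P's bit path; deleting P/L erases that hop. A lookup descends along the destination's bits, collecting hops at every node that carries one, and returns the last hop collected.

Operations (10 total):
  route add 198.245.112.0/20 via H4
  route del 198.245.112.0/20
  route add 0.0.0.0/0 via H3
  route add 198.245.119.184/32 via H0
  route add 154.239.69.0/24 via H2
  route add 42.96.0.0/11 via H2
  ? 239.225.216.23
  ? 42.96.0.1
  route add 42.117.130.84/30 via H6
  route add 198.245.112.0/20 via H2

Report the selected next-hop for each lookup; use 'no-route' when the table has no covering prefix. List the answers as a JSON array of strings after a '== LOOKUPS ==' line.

Apply in order:
  + 198.245.112.0/20 (H4) depth=20
  - 198.245.112.0/20 clear@20
  + 0.0.0.0/0 (H3) depth=0
  + 198.245.119.184/32 (H0) depth=32
  + 154.239.69.0/24 (H2) depth=24
  + 42.96.0.0/11 (H2) depth=11
  Q 239.225.216.23: descend 11 ; hops seen [H3] ; pick H3
  Q 42.96.0.1: descend 00101010011 ; hops seen [H3,H2] ; pick H2
  + 42.117.130.84/30 (H6) depth=30
  + 198.245.112.0/20 (H2) depth=20

== LOOKUPS ==
["H3","H2"]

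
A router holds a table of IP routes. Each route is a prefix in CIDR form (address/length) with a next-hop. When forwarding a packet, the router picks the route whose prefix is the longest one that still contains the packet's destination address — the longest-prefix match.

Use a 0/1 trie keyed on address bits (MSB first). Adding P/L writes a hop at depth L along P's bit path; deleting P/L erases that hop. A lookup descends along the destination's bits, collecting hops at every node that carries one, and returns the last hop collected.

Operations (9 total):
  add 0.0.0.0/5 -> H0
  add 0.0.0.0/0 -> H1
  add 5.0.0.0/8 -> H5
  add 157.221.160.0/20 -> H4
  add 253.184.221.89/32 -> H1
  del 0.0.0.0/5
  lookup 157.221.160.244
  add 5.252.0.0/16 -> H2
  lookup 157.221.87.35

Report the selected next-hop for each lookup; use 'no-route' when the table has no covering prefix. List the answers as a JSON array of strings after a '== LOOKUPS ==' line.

Apply in order:
  add 0.0.0.0/5 -> H0 at depth 5
  add 0.0.0.0/0 -> H1 at depth 0
  add 5.0.0.0/8 -> H5 at depth 8
  add 157.221.160.0/20 -> H4 at depth 20
  add 253.184.221.89/32 -> H1 at depth 32
  - 0.0.0.0/5 clear@5
  lookup 157.221.160.244: bits 10011101110111011010 walk d0:H1→d1:-→d2:-→d3:-→d4:-→d5:-→d6:-→d7:-→d8:-→d9:-→d10:-→d11:-→d12:-→d13:-→d14:-→d15:-→d16:-→d17:-→d18:-→d19:-→d20:H4 -> H4
  add 5.252.0.0/16 -> H2 at depth 16
  lookup 157.221.87.35: bits 1001110111011101 walk d0:H1→d1:-→d2:-→d3:-→d4:-→d5:-→d6:-→d7:-→d8:-→d9:-→d10:-→d11:-→d12:-→d13:-→d14:-→d15:-→d16:- -> H1

== LOOKUPS ==
["H4","H1"]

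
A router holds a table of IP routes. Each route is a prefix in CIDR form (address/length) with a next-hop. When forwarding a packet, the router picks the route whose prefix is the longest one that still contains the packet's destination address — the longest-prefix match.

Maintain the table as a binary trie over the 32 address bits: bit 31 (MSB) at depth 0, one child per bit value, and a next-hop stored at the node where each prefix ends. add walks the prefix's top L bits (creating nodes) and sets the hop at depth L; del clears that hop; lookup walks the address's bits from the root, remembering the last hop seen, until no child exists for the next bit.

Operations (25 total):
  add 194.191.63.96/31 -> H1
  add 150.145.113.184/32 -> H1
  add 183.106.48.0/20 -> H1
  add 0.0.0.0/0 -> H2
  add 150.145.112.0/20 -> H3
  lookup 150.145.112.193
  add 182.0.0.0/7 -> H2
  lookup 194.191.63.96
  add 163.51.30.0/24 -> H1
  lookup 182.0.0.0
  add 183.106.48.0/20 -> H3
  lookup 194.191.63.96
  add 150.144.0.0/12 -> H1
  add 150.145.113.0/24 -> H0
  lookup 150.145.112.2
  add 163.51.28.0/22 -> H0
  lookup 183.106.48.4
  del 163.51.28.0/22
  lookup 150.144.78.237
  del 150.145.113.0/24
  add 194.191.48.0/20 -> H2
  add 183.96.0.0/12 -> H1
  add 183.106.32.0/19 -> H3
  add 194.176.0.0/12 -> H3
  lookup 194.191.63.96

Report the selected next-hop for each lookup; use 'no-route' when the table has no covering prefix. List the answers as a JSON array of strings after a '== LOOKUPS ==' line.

Apply in order:
  + 194.191.63.96/31 (H1) depth=31
  + 150.145.113.184/32 (H1) depth=32
  + 183.106.48.0/20 (H1) depth=20
  + 0.0.0.0/0 (H2) depth=0
  + 150.145.112.0/20 (H3) depth=20
  Q 150.145.112.193: descend 10010110100100010111000 ; hops seen [H2,H3] ; pick H3
  + 182.0.0.0/7 (H2) depth=7
  Q 194.191.63.96: descend 1100001010111111001111110110000 ; hops seen [H2,H1] ; pick H1
  + 163.51.30.0/24 (H1) depth=24
  Q 182.0.0.0: descend 1011011 ; hops seen [H2,H2] ; pick H2
  + 183.106.48.0/20 (H3) depth=20
  Q 194.191.63.96: descend 1100001010111111001111110110000 ; hops seen [H2,H1] ; pick H1
  + 150.144.0.0/12 (H1) depth=12
  + 150.145.113.0/24 (H0) depth=24
  Q 150.145.112.2: descend 10010110100100010111000 ; hops seen [H2,H1,H3] ; pick H3
  + 163.51.28.0/22 (H0) depth=22
  Q 183.106.48.4: descend 10110111011010100011 ; hops seen [H2,H2,H3] ; pick H3
  del 163.51.28.0/22 (clear depth 22)
  Q 150.144.78.237: descend 100101101001000 ; hops seen [H2,H1] ; pick H1
  del 150.145.113.0/24 (clear depth 24)
  + 194.191.48.0/20 (H2) depth=20
  + 183.96.0.0/12 (H1) depth=12
  + 183.106.32.0/19 (H3) depth=19
  + 194.176.0.0/12 (H3) depth=12
  Q 194.191.63.96: descend 1100001010111111001111110110000 ; hops seen [H2,H3,H2,H1] ; pick H1

== LOOKUPS ==
["H3","H1","H2","H1","H3","H3","H1","H1"]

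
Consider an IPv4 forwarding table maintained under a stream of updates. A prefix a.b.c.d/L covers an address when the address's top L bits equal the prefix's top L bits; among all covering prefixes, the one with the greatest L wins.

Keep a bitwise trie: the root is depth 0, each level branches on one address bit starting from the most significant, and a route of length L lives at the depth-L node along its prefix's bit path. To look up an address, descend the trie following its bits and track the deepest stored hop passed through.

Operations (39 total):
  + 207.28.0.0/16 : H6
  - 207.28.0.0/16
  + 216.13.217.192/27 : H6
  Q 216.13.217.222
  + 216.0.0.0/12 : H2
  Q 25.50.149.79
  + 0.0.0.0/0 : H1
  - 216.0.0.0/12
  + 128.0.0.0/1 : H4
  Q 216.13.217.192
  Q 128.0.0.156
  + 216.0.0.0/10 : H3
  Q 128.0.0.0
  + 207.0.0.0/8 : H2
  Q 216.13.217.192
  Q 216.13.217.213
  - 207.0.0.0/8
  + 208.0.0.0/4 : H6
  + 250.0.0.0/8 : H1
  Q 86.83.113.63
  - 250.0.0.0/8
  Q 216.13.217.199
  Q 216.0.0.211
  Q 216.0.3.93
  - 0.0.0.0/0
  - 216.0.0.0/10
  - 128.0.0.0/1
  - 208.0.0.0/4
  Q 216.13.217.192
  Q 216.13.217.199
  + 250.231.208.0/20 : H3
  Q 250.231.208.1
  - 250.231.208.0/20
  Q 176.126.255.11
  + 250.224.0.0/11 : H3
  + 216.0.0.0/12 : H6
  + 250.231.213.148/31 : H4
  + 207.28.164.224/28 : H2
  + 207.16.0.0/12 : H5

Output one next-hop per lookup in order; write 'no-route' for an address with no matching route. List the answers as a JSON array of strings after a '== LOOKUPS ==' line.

Apply in order:
  add 207.28.0.0/16 -> H6 at depth 16
  - 207.28.0.0/16 clear@16
  add 216.13.217.192/27 -> H6 at depth 27
  Q 216.13.217.222: descend 110110000000110111011001110 ; hops seen [H6] ; pick H6
  add 216.0.0.0/12 -> H2 at depth 12
  Q 25.50.149.79: descend ε ; hops seen [∅] ; pick no-route
  add 0.0.0.0/0 -> H1 at depth 0
  - 216.0.0.0/12 clear@12
  add 128.0.0.0/1 -> H4 at depth 1
  Q 216.13.217.192: descend 110110000000110111011001110 ; hops seen [H1,H4,H6] ; pick H6
  Q 128.0.0.156: descend 1 ; hops seen [H1,H4] ; pick H4
  add 216.0.0.0/10 -> H3 at depth 10
  Q 128.0.0.0: descend 1 ; hops seen [H1,H4] ; pick H4
  add 207.0.0.0/8 -> H2 at depth 8
  Q 216.13.217.192: descend 110110000000110111011001110 ; hops seen [H1,H4,H3,H6] ; pick H6
  Q 216.13.217.213: descend 110110000000110111011001110 ; hops seen [H1,H4,H3,H6] ; pick H6
  - 207.0.0.0/8 clear@8
  add 208.0.0.0/4 -> H6 at depth 4
  add 250.0.0.0/8 -> H1 at depth 8
  Q 86.83.113.63: descend ε ; hops seen [H1] ; pick H1
  - 250.0.0.0/8 clear@8
  Q 216.13.217.199: descend 110110000000110111011001110 ; hops seen [H1,H4,H6,H3,H6] ; pick H6
  Q 216.0.0.211: descend 110110000000 ; hops seen [H1,H4,H6,H3] ; pick H3
  Q 216.0.3.93: descend 110110000000 ; hops seen [H1,H4,H6,H3] ; pick H3
  - 0.0.0.0/0 clear@0
  - 216.0.0.0/10 clear@10
  - 128.0.0.0/1 clear@1
  - 208.0.0.0/4 clear@4
  Q 216.13.217.192: descend 110110000000110111011001110 ; hops seen [H6] ; pick H6
  Q 216.13.217.199: descend 110110000000110111011001110 ; hops seen [H6] ; pick H6
  add 250.231.208.0/20 -> H3 at depth 20
  Q 250.231.208.1: descend 11111010111001111101 ; hops seen [H3] ; pick H3
  - 250.231.208.0/20 clear@20
  Q 176.126.255.11: descend 1 ; hops seen [∅] ; pick no-route
  add 250.224.0.0/11 -> H3 at depth 11
  add 216.0.0.0/12 -> H6 at depth 12
  add 250.231.213.148/31 -> H4 at depth 31
  add 207.28.164.224/28 -> H2 at depth 28
  add 207.16.0.0/12 -> H5 at depth 12

== LOOKUPS ==
["H6","no-route","H6","H4","H4","H6","H6","H1","H6","H3","H3","H6","H6","H3","no-route"]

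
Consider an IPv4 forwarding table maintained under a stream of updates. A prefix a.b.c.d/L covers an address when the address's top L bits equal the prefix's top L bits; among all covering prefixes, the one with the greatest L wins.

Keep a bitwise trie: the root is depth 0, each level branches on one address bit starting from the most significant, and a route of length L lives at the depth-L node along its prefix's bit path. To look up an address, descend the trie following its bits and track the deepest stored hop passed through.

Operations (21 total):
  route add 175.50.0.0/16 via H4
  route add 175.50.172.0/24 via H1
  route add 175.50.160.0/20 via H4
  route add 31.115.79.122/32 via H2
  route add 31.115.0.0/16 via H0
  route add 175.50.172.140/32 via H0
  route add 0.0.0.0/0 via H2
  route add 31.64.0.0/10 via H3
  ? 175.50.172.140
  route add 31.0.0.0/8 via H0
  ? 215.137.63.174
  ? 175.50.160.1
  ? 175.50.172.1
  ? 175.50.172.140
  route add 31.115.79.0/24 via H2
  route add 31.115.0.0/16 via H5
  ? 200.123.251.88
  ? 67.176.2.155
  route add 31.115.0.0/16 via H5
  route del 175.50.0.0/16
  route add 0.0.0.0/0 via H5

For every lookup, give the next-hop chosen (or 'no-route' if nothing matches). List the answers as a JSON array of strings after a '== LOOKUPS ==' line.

Trace:
  + 175.50.0.0/16 (H4) depth=16
  + 175.50.172.0/24 (H1) depth=24
  + 175.50.160.0/20 (H4) depth=20
  + 31.115.79.122/32 (H2) depth=32
  + 31.115.0.0/16 (H0) depth=16
  + 175.50.172.140/32 (H0) depth=32
  + 0.0.0.0/0 (H2) depth=0
  + 31.64.0.0/10 (H3) depth=10
  lookup 175.50.172.140: bits 10101111001100101010110010001100 walk d0:H2→d1:-→d2:-→d3:-→d4:-→d5:-→d6:-→d7:-→d8:-→d9:-→d10:-→d11:-→d12:-→d13:-→d14:-→d15:-→d16:H4→d17:-→d18:-→d19:-→d20:H4→d21:-→d22:-→d23:-→d24:H1→d25:-→d26:-→d27:-→d28:-→d29:-→d30:-→d31:-→d32:H0 -> H0
  + 31.0.0.0/8 (H0) depth=8
  lookup 215.137.63.174: bits 1 walk d0:H2→d1:- -> H2
  lookup 175.50.160.1: bits 10101111001100101010 walk d0:H2→d1:-→d2:-→d3:-→d4:-→d5:-→d6:-→d7:-→d8:-→d9:-→d10:-→d11:-→d12:-→d13:-→d14:-→d15:-→d16:H4→d17:-→d18:-→d19:-→d20:H4 -> H4
  lookup 175.50.172.1: bits 101011110011001010101100 walk d0:H2→d1:-→d2:-→d3:-→d4:-→d5:-→d6:-→d7:-→d8:-→d9:-→d10:-→d11:-→d12:-→d13:-→d14:-→d15:-→d16:H4→d17:-→d18:-→d19:-→d20:H4→d21:-→d22:-→d23:-→d24:H1 -> H1
  lookup 175.50.172.140: bits 10101111001100101010110010001100 walk d0:H2→d1:-→d2:-→d3:-→d4:-→d5:-→d6:-→d7:-→d8:-→d9:-→d10:-→d11:-→d12:-→d13:-→d14:-→d15:-→d16:H4→d17:-→d18:-→d19:-→d20:H4→d21:-→d22:-→d23:-→d24:H1→d25:-→d26:-→d27:-→d28:-→d29:-→d30:-→d31:-→d32:H0 -> H0
  + 31.115.79.0/24 (H2) depth=24
  + 31.115.0.0/16 (H5) depth=16
  lookup 200.123.251.88: bits 1 walk d0:H2→d1:- -> H2
  lookup 67.176.2.155: bits 0 walk d0:H2→d1:- -> H2
  + 31.115.0.0/16 (H5) depth=16
  - 175.50.0.0/16 clear@16
  + 0.0.0.0/0 (H5) depth=0

== LOOKUPS ==
["H0","H2","H4","H1","H0","H2","H2"]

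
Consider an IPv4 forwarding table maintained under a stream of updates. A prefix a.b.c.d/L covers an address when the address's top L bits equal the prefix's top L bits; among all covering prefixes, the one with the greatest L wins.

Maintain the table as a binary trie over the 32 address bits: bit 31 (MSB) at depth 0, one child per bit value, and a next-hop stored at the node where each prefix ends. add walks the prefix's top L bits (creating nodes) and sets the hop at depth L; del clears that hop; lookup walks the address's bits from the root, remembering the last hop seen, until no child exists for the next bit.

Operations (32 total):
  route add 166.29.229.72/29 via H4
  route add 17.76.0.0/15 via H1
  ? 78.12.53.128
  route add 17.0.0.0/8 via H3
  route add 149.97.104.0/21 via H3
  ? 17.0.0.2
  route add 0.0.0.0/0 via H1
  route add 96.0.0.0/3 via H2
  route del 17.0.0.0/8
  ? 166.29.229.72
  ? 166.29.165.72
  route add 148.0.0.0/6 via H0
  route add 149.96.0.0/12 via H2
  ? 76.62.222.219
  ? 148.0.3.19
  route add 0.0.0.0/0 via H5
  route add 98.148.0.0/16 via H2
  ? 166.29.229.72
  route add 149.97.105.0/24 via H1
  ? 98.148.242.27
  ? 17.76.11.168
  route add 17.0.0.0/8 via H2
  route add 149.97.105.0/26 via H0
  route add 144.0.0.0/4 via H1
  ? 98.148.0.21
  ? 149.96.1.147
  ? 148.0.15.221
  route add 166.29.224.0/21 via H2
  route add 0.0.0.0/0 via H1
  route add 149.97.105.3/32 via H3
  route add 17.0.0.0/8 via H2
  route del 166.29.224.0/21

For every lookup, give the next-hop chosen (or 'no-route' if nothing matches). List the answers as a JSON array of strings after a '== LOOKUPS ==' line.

Trace:
  add 166.29.229.72/29 -> H4 at depth 29
  add 17.76.0.0/15 -> H1 at depth 15
  lookup 78.12.53.128: bits 0 walk d0:-→d1:- -> no-route
  add 17.0.0.0/8 -> H3 at depth 8
  add 149.97.104.0/21 -> H3 at depth 21
  lookup 17.0.0.2: bits 000100010 walk d0:-→d1:-→d2:-→d3:-→d4:-→d5:-→d6:-→d7:-→d8:H3→d9:- -> H3
  add 0.0.0.0/0 -> H1 at depth 0
  add 96.0.0.0/3 -> H2 at depth 3
  del 17.0.0.0/8 (clear depth 8)
  lookup 166.29.229.72: bits 10100110000111011110010101001 walk d0:H1→d1:-→d2:-→d3:-→d4:-→d5:-→d6:-→d7:-→d8:-→d9:-→d10:-→d11:-→d12:-→d13:-→d14:-→d15:-→d16:-→d17:-→d18:-→d19:-→d20:-→d21:-→d22:-→d23:-→d24:-→d25:-→d26:-→d27:-→d28:-→d29:H4 -> H4
  lookup 166.29.165.72: bits 10100110000111011 walk d0:H1→d1:-→d2:-→d3:-→d4:-→d5:-→d6:-→d7:-→d8:-→d9:-→d10:-→d11:-→d12:-→d13:-→d14:-→d15:-→d16:-→d17:- -> H1
  add 148.0.0.0/6 -> H0 at depth 6
  add 149.96.0.0/12 -> H2 at depth 12
  lookup 76.62.222.219: bits 01 walk d0:H1→d1:-→d2:- -> H1
  lookup 148.0.3.19: bits 1001010 walk d0:H1→d1:-→d2:-→d3:-→d4:-→d5:-→d6:H0→d7:- -> H0
  add 0.0.0.0/0 -> H5 at depth 0
  add 98.148.0.0/16 -> H2 at depth 16
  lookup 166.29.229.72: bits 10100110000111011110010101001 walk d0:H5→d1:-→d2:-→d3:-→d4:-→d5:-→d6:-→d7:-→d8:-→d9:-→d10:-→d11:-→d12:-→d13:-→d14:-→d15:-→d16:-→d17:-→d18:-→d19:-→d20:-→d21:-→d22:-→d23:-→d24:-→d25:-→d26:-→d27:-→d28:-→d29:H4 -> H4
  add 149.97.105.0/24 -> H1 at depth 24
  lookup 98.148.242.27: bits 0110001010010100 walk d0:H5→d1:-→d2:-→d3:H2→d4:-→d5:-→d6:-→d7:-→d8:-→d9:-→d10:-→d11:-→d12:-→d13:-→d14:-→d15:-→d16:H2 -> H2
  lookup 17.76.11.168: bits 000100010100110 walk d0:H5→d1:-→d2:-→d3:-→d4:-→d5:-→d6:-→d7:-→d8:-→d9:-→d10:-→d11:-→d12:-→d13:-→d14:-→d15:H1 -> H1
  add 17.0.0.0/8 -> H2 at depth 8
  add 149.97.105.0/26 -> H0 at depth 26
  add 144.0.0.0/4 -> H1 at depth 4
  lookup 98.148.0.21: bits 0110001010010100 walk d0:H5→d1:-→d2:-→d3:H2→d4:-→d5:-→d6:-→d7:-→d8:-→d9:-→d10:-→d11:-→d12:-→d13:-→d14:-→d15:-→d16:H2 -> H2
  lookup 149.96.1.147: bits 100101010110000 walk d0:H5→d1:-→d2:-→d3:-→d4:H1→d5:-→d6:H0→d7:-→d8:-→d9:-→d10:-→d11:-→d12:H2→d13:-→d14:-→d15:- -> H2
  lookup 148.0.15.221: bits 1001010 walk d0:H5→d1:-→d2:-→d3:-→d4:H1→d5:-→d6:H0→d7:- -> H0
  add 166.29.224.0/21 -> H2 at depth 21
  add 0.0.0.0/0 -> H1 at depth 0
  add 149.97.105.3/32 -> H3 at depth 32
  add 17.0.0.0/8 -> H2 at depth 8
  del 166.29.224.0/21 (clear depth 21)

== LOOKUPS ==
["no-route","H3","H4","H1","H1","H0","H4","H2","H1","H2","H2","H0"]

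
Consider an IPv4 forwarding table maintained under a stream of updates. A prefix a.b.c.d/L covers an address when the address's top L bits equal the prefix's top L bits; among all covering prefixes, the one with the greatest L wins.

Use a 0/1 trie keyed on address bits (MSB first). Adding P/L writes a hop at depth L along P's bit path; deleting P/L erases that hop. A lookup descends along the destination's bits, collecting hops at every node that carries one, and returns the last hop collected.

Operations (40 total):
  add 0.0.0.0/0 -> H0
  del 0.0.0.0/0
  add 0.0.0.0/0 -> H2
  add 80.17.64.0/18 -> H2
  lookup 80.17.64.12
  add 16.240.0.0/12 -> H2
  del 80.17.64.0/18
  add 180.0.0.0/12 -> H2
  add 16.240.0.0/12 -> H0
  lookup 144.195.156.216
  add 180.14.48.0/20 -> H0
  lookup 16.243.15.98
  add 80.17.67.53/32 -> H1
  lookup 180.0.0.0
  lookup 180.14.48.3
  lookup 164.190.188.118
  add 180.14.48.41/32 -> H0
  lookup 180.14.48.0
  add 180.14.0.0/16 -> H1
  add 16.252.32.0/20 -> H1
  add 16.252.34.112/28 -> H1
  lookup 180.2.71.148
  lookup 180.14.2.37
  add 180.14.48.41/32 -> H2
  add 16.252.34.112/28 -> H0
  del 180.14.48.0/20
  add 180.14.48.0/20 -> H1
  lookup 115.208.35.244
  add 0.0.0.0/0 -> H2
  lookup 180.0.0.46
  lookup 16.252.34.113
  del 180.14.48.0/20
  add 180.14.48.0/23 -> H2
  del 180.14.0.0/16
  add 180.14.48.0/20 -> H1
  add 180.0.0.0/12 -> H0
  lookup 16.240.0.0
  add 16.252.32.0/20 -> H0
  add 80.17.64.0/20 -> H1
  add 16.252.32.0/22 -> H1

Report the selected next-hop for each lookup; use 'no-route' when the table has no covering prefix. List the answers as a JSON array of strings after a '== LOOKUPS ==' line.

Process each operation:
  + 0.0.0.0/0 (H0) depth=0
  - 0.0.0.0/0 clear@0
  + 0.0.0.0/0 (H2) depth=0
  + 80.17.64.0/18 (H2) depth=18
  lookup 80.17.64.12: bits 010100000001000101 walk d0:H2→d1:-→d2:-→d3:-→d4:-→d5:-→d6:-→d7:-→d8:-→d9:-→d10:-→d11:-→d12:-→d13:-→d14:-→d15:-→d16:-→d17:-→d18:H2 -> H2
  + 16.240.0.0/12 (H2) depth=12
  - 80.17.64.0/18 clear@18
  + 180.0.0.0/12 (H2) depth=12
  + 16.240.0.0/12 (H0) depth=12
  lookup 144.195.156.216: bits 10 walk d0:H2→d1:-→d2:- -> H2
  + 180.14.48.0/20 (H0) depth=20
  lookup 16.243.15.98: bits 000100001111 walk d0:H2→d1:-→d2:-→d3:-→d4:-→d5:-→d6:-→d7:-→d8:-→d9:-→d10:-→d11:-→d12:H0 -> H0
  + 80.17.67.53/32 (H1) depth=32
  lookup 180.0.0.0: bits 101101000000 walk d0:H2→d1:-→d2:-→d3:-→d4:-→d5:-→d6:-→d7:-→d8:-→d9:-→d10:-→d11:-→d12:H2 -> H2
  lookup 180.14.48.3: bits 10110100000011100011 walk d0:H2→d1:-→d2:-→d3:-→d4:-→d5:-→d6:-→d7:-→d8:-→d9:-→d10:-→d11:-→d12:H2→d13:-→d14:-→d15:-→d16:-→d17:-→d18:-→d19:-→d20:H0 -> H0
  lookup 164.190.188.118: bits 101 walk d0:H2→d1:-→d2:-→d3:- -> H2
  + 180.14.48.41/32 (H0) depth=32
  lookup 180.14.48.0: bits 10110100000011100011000000 walk d0:H2→d1:-→d2:-→d3:-→d4:-→d5:-→d6:-→d7:-→d8:-→d9:-→d10:-→d11:-→d12:H2→d13:-→d14:-→d15:-→d16:-→d17:-→d18:-→d19:-→d20:H0→d21:-→d22:-→d23:-→d24:-→d25:-→d26:- -> H0
  + 180.14.0.0/16 (H1) depth=16
  + 16.252.32.0/20 (H1) depth=20
  + 16.252.34.112/28 (H1) depth=28
  lookup 180.2.71.148: bits 101101000000 walk d0:H2→d1:-→d2:-→d3:-→d4:-→d5:-→d6:-→d7:-→d8:-→d9:-→d10:-→d11:-→d12:H2 -> H2
  lookup 180.14.2.37: bits 101101000000111000 walk d0:H2→d1:-→d2:-→d3:-→d4:-→d5:-→d6:-→d7:-→d8:-→d9:-→d10:-→d11:-→d12:H2→d13:-→d14:-→d15:-→d16:H1→d17:-→d18:- -> H1
  + 180.14.48.41/32 (H2) depth=32
  + 16.252.34.112/28 (H0) depth=28
  - 180.14.48.0/20 clear@20
  + 180.14.48.0/20 (H1) depth=20
  lookup 115.208.35.244: bits 01 walk d0:H2→d1:-→d2:- -> H2
  + 0.0.0.0/0 (H2) depth=0
  lookup 180.0.0.46: bits 101101000000 walk d0:H2→d1:-→d2:-→d3:-→d4:-→d5:-→d6:-→d7:-→d8:-→d9:-→d10:-→d11:-→d12:H2 -> H2
  lookup 16.252.34.113: bits 0001000011111100001000100111 walk d0:H2→d1:-→d2:-→d3:-→d4:-→d5:-→d6:-→d7:-→d8:-→d9:-→d10:-→d11:-→d12:H0→d13:-→d14:-→d15:-→d16:-→d17:-→d18:-→d19:-→d20:H1→d21:-→d22:-→d23:-→d24:-→d25:-→d26:-→d27:-→d28:H0 -> H0
  - 180.14.48.0/20 clear@20
  + 180.14.48.0/23 (H2) depth=23
  - 180.14.0.0/16 clear@16
  + 180.14.48.0/20 (H1) depth=20
  + 180.0.0.0/12 (H0) depth=12
  lookup 16.240.0.0: bits 000100001111 walk d0:H2→d1:-→d2:-→d3:-→d4:-→d5:-→d6:-→d7:-→d8:-→d9:-→d10:-→d11:-→d12:H0 -> H0
  + 16.252.32.0/20 (H0) depth=20
  + 80.17.64.0/20 (H1) depth=20
  + 16.252.32.0/22 (H1) depth=22

== LOOKUPS ==
["H2","H2","H0","H2","H0","H2","H0","H2","H1","H2","H2","H0","H0"]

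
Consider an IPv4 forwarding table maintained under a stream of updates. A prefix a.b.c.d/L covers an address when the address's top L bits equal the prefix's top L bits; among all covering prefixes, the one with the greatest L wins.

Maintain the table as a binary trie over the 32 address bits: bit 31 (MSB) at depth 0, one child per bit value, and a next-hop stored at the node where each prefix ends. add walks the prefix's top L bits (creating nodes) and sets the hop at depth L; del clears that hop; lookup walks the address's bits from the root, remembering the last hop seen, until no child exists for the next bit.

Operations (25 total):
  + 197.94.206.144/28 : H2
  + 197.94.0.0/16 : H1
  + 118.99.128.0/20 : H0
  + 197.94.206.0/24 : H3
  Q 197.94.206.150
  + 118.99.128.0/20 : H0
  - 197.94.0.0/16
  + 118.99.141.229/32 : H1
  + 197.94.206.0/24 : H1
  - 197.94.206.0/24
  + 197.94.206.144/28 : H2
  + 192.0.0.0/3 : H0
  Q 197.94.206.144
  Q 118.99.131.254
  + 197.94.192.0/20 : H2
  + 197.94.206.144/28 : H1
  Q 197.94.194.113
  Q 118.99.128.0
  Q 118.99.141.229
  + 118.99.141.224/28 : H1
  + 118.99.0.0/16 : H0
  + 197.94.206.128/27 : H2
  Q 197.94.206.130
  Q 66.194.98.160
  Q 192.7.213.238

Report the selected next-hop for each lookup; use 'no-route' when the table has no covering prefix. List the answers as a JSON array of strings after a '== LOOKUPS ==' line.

Apply in order:
  add 197.94.206.144/28 -> H2 at depth 28
  add 197.94.0.0/16 -> H1 at depth 16
  add 118.99.128.0/20 -> H0 at depth 20
  add 197.94.206.0/24 -> H3 at depth 24
  ? 197.94.206.150  path d0:-→d1:-→d2:-→d3:-→d4:-→d5:-→d6:-→d7:-→d8:-→d9:-→d10:-→d11:-→d12:-→d13:-→d14:-→d15:-→d16:H1→d17:-→d18:-→d19:-→d20:-→d21:-→d22:-→d23:-→d24:H3→d25:-→d26:-→d27:-→d28:H2  best=H2
  add 118.99.128.0/20 -> H0 at depth 20
  - 197.94.0.0/16 clear@16
  add 118.99.141.229/32 -> H1 at depth 32
  add 197.94.206.0/24 -> H1 at depth 24
  - 197.94.206.0/24 clear@24
  add 197.94.206.144/28 -> H2 at depth 28
  add 192.0.0.0/3 -> H0 at depth 3
  ? 197.94.206.144  path d0:-→d1:-→d2:-→d3:H0→d4:-→d5:-→d6:-→d7:-→d8:-→d9:-→d10:-→d11:-→d12:-→d13:-→d14:-→d15:-→d16:-→d17:-→d18:-→d19:-→d20:-→d21:-→d22:-→d23:-→d24:-→d25:-→d26:-→d27:-→d28:H2  best=H2
  ? 118.99.131.254  path d0:-→d1:-→d2:-→d3:-→d4:-→d5:-→d6:-→d7:-→d8:-→d9:-→d10:-→d11:-→d12:-→d13:-→d14:-→d15:-→d16:-→d17:-→d18:-→d19:-→d20:H0  best=H0
  add 197.94.192.0/20 -> H2 at depth 20
  add 197.94.206.144/28 -> H1 at depth 28
  ? 197.94.194.113  path d0:-→d1:-→d2:-→d3:H0→d4:-→d5:-→d6:-→d7:-→d8:-→d9:-→d10:-→d11:-→d12:-→d13:-→d14:-→d15:-→d16:-→d17:-→d18:-→d19:-→d20:H2  best=H2
  ? 118.99.128.0  path d0:-→d1:-→d2:-→d3:-→d4:-→d5:-→d6:-→d7:-→d8:-→d9:-→d10:-→d11:-→d12:-→d13:-→d14:-→d15:-→d16:-→d17:-→d18:-→d19:-→d20:H0  best=H0
  ? 118.99.141.229  path d0:-→d1:-→d2:-→d3:-→d4:-→d5:-→d6:-→d7:-→d8:-→d9:-→d10:-→d11:-→d12:-→d13:-→d14:-→d15:-→d16:-→d17:-→d18:-→d19:-→d20:H0→d21:-→d22:-→d23:-→d24:-→d25:-→d26:-→d27:-→d28:-→d29:-→d30:-→d31:-→d32:H1  best=H1
  add 118.99.141.224/28 -> H1 at depth 28
  add 118.99.0.0/16 -> H0 at depth 16
  add 197.94.206.128/27 -> H2 at depth 27
  ? 197.94.206.130  path d0:-→d1:-→d2:-→d3:H0→d4:-→d5:-→d6:-→d7:-→d8:-→d9:-→d10:-→d11:-→d12:-→d13:-→d14:-→d15:-→d16:-→d17:-→d18:-→d19:-→d20:H2→d21:-→d22:-→d23:-→d24:-→d25:-→d26:-→d27:H2  best=H2
  ? 66.194.98.160  path d0:-→d1:-→d2:-  best=no-route
  ? 192.7.213.238  path d0:-→d1:-→d2:-→d3:H0→d4:-→d5:-  best=H0

== LOOKUPS ==
["H2","H2","H0","H2","H0","H1","H2","no-route","H0"]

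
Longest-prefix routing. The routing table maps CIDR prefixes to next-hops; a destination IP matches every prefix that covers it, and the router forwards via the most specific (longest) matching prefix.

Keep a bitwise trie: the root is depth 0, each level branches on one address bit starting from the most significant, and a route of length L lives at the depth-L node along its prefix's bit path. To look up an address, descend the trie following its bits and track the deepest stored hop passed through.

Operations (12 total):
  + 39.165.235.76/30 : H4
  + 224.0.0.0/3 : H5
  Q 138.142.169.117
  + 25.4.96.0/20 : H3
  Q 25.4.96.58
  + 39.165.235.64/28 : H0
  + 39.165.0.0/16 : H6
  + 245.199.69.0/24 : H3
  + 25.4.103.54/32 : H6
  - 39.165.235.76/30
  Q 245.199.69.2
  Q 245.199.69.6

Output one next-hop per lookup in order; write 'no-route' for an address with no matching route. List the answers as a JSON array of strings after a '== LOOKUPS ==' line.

Process each operation:
  add 39.165.235.76/30 -> H4 at depth 30
  add 224.0.0.0/3 -> H5 at depth 3
  lookup 138.142.169.117: bits 1 walk d0:-→d1:- -> no-route
  add 25.4.96.0/20 -> H3 at depth 20
  lookup 25.4.96.58: bits 00011001000001000110 walk d0:-→d1:-→d2:-→d3:-→d4:-→d5:-→d6:-→d7:-→d8:-→d9:-→d10:-→d11:-→d12:-→d13:-→d14:-→d15:-→d16:-→d17:-→d18:-→d19:-→d20:H3 -> H3
  add 39.165.235.64/28 -> H0 at depth 28
  add 39.165.0.0/16 -> H6 at depth 16
  add 245.199.69.0/24 -> H3 at depth 24
  add 25.4.103.54/32 -> H6 at depth 32
  del 39.165.235.76/30 (clear depth 30)
  lookup 245.199.69.2: bits 111101011100011101000101 walk d0:-→d1:-→d2:-→d3:H5→d4:-→d5:-→d6:-→d7:-→d8:-→d9:-→d10:-→d11:-→d12:-→d13:-→d14:-→d15:-→d16:-→d17:-→d18:-→d19:-→d20:-→d21:-→d22:-→d23:-→d24:H3 -> H3
  lookup 245.199.69.6: bits 111101011100011101000101 walk d0:-→d1:-→d2:-→d3:H5→d4:-→d5:-→d6:-→d7:-→d8:-→d9:-→d10:-→d11:-→d12:-→d13:-→d14:-→d15:-→d16:-→d17:-→d18:-→d19:-→d20:-→d21:-→d22:-→d23:-→d24:H3 -> H3

== LOOKUPS ==
["no-route","H3","H3","H3"]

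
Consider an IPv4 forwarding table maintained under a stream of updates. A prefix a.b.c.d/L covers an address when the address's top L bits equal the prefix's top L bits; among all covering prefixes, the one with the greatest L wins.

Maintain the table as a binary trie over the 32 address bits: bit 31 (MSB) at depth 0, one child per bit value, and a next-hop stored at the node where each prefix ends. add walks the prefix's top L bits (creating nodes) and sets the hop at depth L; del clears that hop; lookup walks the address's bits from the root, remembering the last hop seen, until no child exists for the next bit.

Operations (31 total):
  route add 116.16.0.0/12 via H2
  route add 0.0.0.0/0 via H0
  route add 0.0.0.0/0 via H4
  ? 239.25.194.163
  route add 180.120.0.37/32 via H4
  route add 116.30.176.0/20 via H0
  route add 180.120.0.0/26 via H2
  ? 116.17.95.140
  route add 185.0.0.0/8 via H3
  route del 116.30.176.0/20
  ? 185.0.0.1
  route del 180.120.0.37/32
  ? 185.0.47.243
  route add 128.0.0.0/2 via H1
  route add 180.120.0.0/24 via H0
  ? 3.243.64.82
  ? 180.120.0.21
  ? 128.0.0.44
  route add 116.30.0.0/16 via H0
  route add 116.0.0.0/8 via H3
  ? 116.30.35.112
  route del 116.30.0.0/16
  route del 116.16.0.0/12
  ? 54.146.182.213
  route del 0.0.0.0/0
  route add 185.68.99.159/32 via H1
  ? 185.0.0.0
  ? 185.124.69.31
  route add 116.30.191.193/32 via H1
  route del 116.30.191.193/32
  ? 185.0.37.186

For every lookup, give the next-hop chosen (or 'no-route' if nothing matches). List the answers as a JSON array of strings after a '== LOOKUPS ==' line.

Apply in order:
  add 116.16.0.0/12 -> H2 at depth 12
  add 0.0.0.0/0 -> H0 at depth 0
  add 0.0.0.0/0 -> H4 at depth 0
  ? 239.25.194.163  path d0:H4  best=H4
  add 180.120.0.37/32 -> H4 at depth 32
  add 116.30.176.0/20 -> H0 at depth 20
  add 180.120.0.0/26 -> H2 at depth 26
  ? 116.17.95.140  path d0:H4→d1:-→d2:-→d3:-→d4:-→d5:-→d6:-→d7:-→d8:-→d9:-→d10:-→d11:-→d12:H2  best=H2
  add 185.0.0.0/8 -> H3 at depth 8
  - 116.30.176.0/20 clear@20
  ? 185.0.0.1  path d0:H4→d1:-→d2:-→d3:-→d4:-→d5:-→d6:-→d7:-→d8:H3  best=H3
  - 180.120.0.37/32 clear@32
  ? 185.0.47.243  path d0:H4→d1:-→d2:-→d3:-→d4:-→d5:-→d6:-→d7:-→d8:H3  best=H3
  add 128.0.0.0/2 -> H1 at depth 2
  add 180.120.0.0/24 -> H0 at depth 24
  ? 3.243.64.82  path d0:H4→d1:-  best=H4
  ? 180.120.0.21  path d0:H4→d1:-→d2:H1→d3:-→d4:-→d5:-→d6:-→d7:-→d8:-→d9:-→d10:-→d11:-→d12:-→d13:-→d14:-→d15:-→d16:-→d17:-→d18:-→d19:-→d20:-→d21:-→d22:-→d23:-→d24:H0→d25:-→d26:H2  best=H2
  ? 128.0.0.44  path d0:H4→d1:-→d2:H1  best=H1
  add 116.30.0.0/16 -> H0 at depth 16
  add 116.0.0.0/8 -> H3 at depth 8
  ? 116.30.35.112  path d0:H4→d1:-→d2:-→d3:-→d4:-→d5:-→d6:-→d7:-→d8:H3→d9:-→d10:-→d11:-→d12:H2→d13:-→d14:-→d15:-→d16:H0  best=H0
  - 116.30.0.0/16 clear@16
  - 116.16.0.0/12 clear@12
  ? 54.146.182.213  path d0:H4→d1:-  best=H4
  - 0.0.0.0/0 clear@0
  add 185.68.99.159/32 -> H1 at depth 32
  ? 185.0.0.0  path d0:-→d1:-→d2:H1→d3:-→d4:-→d5:-→d6:-→d7:-→d8:H3→d9:-  best=H3
  ? 185.124.69.31  path d0:-→d1:-→d2:H1→d3:-→d4:-→d5:-→d6:-→d7:-→d8:H3→d9:-→d10:-  best=H3
  add 116.30.191.193/32 -> H1 at depth 32
  - 116.30.191.193/32 clear@32
  ? 185.0.37.186  path d0:-→d1:-→d2:H1→d3:-→d4:-→d5:-→d6:-→d7:-→d8:H3→d9:-  best=H3

== LOOKUPS ==
["H4","H2","H3","H3","H4","H2","H1","H0","H4","H3","H3","H3"]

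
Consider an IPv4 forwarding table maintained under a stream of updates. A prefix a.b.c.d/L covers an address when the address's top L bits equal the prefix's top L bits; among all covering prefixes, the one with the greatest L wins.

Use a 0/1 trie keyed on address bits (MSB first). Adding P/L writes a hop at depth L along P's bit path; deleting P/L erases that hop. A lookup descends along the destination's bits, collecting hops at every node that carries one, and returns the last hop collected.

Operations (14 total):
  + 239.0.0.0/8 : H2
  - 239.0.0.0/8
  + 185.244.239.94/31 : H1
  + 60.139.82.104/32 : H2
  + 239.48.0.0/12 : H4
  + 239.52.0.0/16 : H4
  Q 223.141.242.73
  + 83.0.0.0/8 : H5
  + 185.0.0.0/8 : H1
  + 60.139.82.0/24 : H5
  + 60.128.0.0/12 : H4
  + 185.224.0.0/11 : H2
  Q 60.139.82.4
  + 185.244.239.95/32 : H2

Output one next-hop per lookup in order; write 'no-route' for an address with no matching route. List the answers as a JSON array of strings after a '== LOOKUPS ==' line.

Apply in order:
  add 239.0.0.0/8 -> H2 at depth 8
  - 239.0.0.0/8 clear@8
  add 185.244.239.94/31 -> H1 at depth 31
  add 60.139.82.104/32 -> H2 at depth 32
  add 239.48.0.0/12 -> H4 at depth 12
  add 239.52.0.0/16 -> H4 at depth 16
  ? 223.141.242.73  path d0:-→d1:-→d2:-  best=no-route
  add 83.0.0.0/8 -> H5 at depth 8
  add 185.0.0.0/8 -> H1 at depth 8
  add 60.139.82.0/24 -> H5 at depth 24
  add 60.128.0.0/12 -> H4 at depth 12
  add 185.224.0.0/11 -> H2 at depth 11
  ? 60.139.82.4  path d0:-→d1:-→d2:-→d3:-→d4:-→d5:-→d6:-→d7:-→d8:-→d9:-→d10:-→d11:-→d12:H4→d13:-→d14:-→d15:-→d16:-→d17:-→d18:-→d19:-→d20:-→d21:-→d22:-→d23:-→d24:H5→d25:-  best=H5
  add 185.244.239.95/32 -> H2 at depth 32

== LOOKUPS ==
["no-route","H5"]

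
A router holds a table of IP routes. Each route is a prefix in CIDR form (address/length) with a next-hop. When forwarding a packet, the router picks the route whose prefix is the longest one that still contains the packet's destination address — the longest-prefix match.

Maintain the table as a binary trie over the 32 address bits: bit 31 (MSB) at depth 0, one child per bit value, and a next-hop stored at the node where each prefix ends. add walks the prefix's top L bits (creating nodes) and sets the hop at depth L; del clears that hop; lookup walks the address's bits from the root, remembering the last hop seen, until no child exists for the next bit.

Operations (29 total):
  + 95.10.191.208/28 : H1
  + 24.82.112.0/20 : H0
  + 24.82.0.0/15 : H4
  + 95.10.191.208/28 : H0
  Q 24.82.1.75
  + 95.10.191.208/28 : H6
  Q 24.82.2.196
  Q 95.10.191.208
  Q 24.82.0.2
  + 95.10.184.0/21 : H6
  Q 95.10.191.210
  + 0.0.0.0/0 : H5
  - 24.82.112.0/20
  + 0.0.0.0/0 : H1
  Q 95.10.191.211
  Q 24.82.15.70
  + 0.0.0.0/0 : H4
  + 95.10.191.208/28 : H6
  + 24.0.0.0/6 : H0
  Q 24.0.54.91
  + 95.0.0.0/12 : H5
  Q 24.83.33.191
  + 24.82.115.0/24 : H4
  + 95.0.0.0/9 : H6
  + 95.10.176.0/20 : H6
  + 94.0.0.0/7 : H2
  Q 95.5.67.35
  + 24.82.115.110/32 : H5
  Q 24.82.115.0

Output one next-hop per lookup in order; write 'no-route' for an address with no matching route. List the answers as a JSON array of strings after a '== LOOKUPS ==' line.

Trace:
  + 95.10.191.208/28 (H1) depth=28
  + 24.82.112.0/20 (H0) depth=20
  + 24.82.0.0/15 (H4) depth=15
  + 95.10.191.208/28 (H0) depth=28
  ? 24.82.1.75  path d0:-→d1:-→d2:-→d3:-→d4:-→d5:-→d6:-→d7:-→d8:-→d9:-→d10:-→d11:-→d12:-→d13:-→d14:-→d15:H4→d16:-→d17:-  best=H4
  + 95.10.191.208/28 (H6) depth=28
  ? 24.82.2.196  path d0:-→d1:-→d2:-→d3:-→d4:-→d5:-→d6:-→d7:-→d8:-→d9:-→d10:-→d11:-→d12:-→d13:-→d14:-→d15:H4→d16:-→d17:-  best=H4
  ? 95.10.191.208  path d0:-→d1:-→d2:-→d3:-→d4:-→d5:-→d6:-→d7:-→d8:-→d9:-→d10:-→d11:-→d12:-→d13:-→d14:-→d15:-→d16:-→d17:-→d18:-→d19:-→d20:-→d21:-→d22:-→d23:-→d24:-→d25:-→d26:-→d27:-→d28:H6  best=H6
  ? 24.82.0.2  path d0:-→d1:-→d2:-→d3:-→d4:-→d5:-→d6:-→d7:-→d8:-→d9:-→d10:-→d11:-→d12:-→d13:-→d14:-→d15:H4→d16:-→d17:-  best=H4
  + 95.10.184.0/21 (H6) depth=21
  ? 95.10.191.210  path d0:-→d1:-→d2:-→d3:-→d4:-→d5:-→d6:-→d7:-→d8:-→d9:-→d10:-→d11:-→d12:-→d13:-→d14:-→d15:-→d16:-→d17:-→d18:-→d19:-→d20:-→d21:H6→d22:-→d23:-→d24:-→d25:-→d26:-→d27:-→d28:H6  best=H6
  + 0.0.0.0/0 (H5) depth=0
  - 24.82.112.0/20 clear@20
  + 0.0.0.0/0 (H1) depth=0
  ? 95.10.191.211  path d0:H1→d1:-→d2:-→d3:-→d4:-→d5:-→d6:-→d7:-→d8:-→d9:-→d10:-→d11:-→d12:-→d13:-→d14:-→d15:-→d16:-→d17:-→d18:-→d19:-→d20:-→d21:H6→d22:-→d23:-→d24:-→d25:-→d26:-→d27:-→d28:H6  best=H6
  ? 24.82.15.70  path d0:H1→d1:-→d2:-→d3:-→d4:-→d5:-→d6:-→d7:-→d8:-→d9:-→d10:-→d11:-→d12:-→d13:-→d14:-→d15:H4→d16:-→d17:-  best=H4
  + 0.0.0.0/0 (H4) depth=0
  + 95.10.191.208/28 (H6) depth=28
  + 24.0.0.0/6 (H0) depth=6
  ? 24.0.54.91  path d0:H4→d1:-→d2:-→d3:-→d4:-→d5:-→d6:H0→d7:-→d8:-→d9:-  best=H0
  + 95.0.0.0/12 (H5) depth=12
  ? 24.83.33.191  path d0:H4→d1:-→d2:-→d3:-→d4:-→d5:-→d6:H0→d7:-→d8:-→d9:-→d10:-→d11:-→d12:-→d13:-→d14:-→d15:H4  best=H4
  + 24.82.115.0/24 (H4) depth=24
  + 95.0.0.0/9 (H6) depth=9
  + 95.10.176.0/20 (H6) depth=20
  + 94.0.0.0/7 (H2) depth=7
  ? 95.5.67.35  path d0:H4→d1:-→d2:-→d3:-→d4:-→d5:-→d6:-→d7:H2→d8:-→d9:H6→d10:-→d11:-→d12:H5  best=H5
  + 24.82.115.110/32 (H5) depth=32
  ? 24.82.115.0  path d0:H4→d1:-→d2:-→d3:-→d4:-→d5:-→d6:H0→d7:-→d8:-→d9:-→d10:-→d11:-→d12:-→d13:-→d14:-→d15:H4→d16:-→d17:-→d18:-→d19:-→d20:-→d21:-→d22:-→d23:-→d24:H4→d25:-  best=H4

== LOOKUPS ==
["H4","H4","H6","H4","H6","H6","H4","H0","H4","H5","H4"]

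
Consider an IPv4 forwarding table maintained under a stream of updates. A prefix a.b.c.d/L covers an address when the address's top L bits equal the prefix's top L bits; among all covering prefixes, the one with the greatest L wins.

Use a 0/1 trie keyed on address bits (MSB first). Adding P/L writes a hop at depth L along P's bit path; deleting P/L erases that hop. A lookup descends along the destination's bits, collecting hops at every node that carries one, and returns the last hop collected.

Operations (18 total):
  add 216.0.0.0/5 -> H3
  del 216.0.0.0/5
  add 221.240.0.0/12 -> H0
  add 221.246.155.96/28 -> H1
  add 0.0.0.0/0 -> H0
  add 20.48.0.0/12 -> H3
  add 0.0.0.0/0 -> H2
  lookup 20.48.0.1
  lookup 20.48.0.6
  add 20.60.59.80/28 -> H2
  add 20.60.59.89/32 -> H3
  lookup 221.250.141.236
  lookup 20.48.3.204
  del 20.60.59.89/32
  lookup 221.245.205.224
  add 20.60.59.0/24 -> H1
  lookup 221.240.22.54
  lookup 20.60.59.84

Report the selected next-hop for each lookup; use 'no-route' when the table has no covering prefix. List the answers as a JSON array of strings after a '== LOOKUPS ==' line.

Process each operation:
  add 216.0.0.0/5 -> H3 at depth 5
  del 216.0.0.0/5 (clear depth 5)
  add 221.240.0.0/12 -> H0 at depth 12
  add 221.246.155.96/28 -> H1 at depth 28
  add 0.0.0.0/0 -> H0 at depth 0
  add 20.48.0.0/12 -> H3 at depth 12
  add 0.0.0.0/0 -> H2 at depth 0
  lookup 20.48.0.1: bits 000101000011 walk d0:H2→d1:-→d2:-→d3:-→d4:-→d5:-→d6:-→d7:-→d8:-→d9:-→d10:-→d11:-→d12:H3 -> H3
  lookup 20.48.0.6: bits 000101000011 walk d0:H2→d1:-→d2:-→d3:-→d4:-→d5:-→d6:-→d7:-→d8:-→d9:-→d10:-→d11:-→d12:H3 -> H3
  add 20.60.59.80/28 -> H2 at depth 28
  add 20.60.59.89/32 -> H3 at depth 32
  lookup 221.250.141.236: bits 110111011111 walk d0:H2→d1:-→d2:-→d3:-→d4:-→d5:-→d6:-→d7:-→d8:-→d9:-→d10:-→d11:-→d12:H0 -> H0
  lookup 20.48.3.204: bits 000101000011 walk d0:H2→d1:-→d2:-→d3:-→d4:-→d5:-→d6:-→d7:-→d8:-→d9:-→d10:-→d11:-→d12:H3 -> H3
  del 20.60.59.89/32 (clear depth 32)
  lookup 221.245.205.224: bits 11011101111101 walk d0:H2→d1:-→d2:-→d3:-→d4:-→d5:-→d6:-→d7:-→d8:-→d9:-→d10:-→d11:-→d12:H0→d13:-→d14:- -> H0
  add 20.60.59.0/24 -> H1 at depth 24
  lookup 221.240.22.54: bits 1101110111110 walk d0:H2→d1:-→d2:-→d3:-→d4:-→d5:-→d6:-→d7:-→d8:-→d9:-→d10:-→d11:-→d12:H0→d13:- -> H0
  lookup 20.60.59.84: bits 0001010000111100001110110101 walk d0:H2→d1:-→d2:-→d3:-→d4:-→d5:-→d6:-→d7:-→d8:-→d9:-→d10:-→d11:-→d12:H3→d13:-→d14:-→d15:-→d16:-→d17:-→d18:-→d19:-→d20:-→d21:-→d22:-→d23:-→d24:H1→d25:-→d26:-→d27:-→d28:H2 -> H2

== LOOKUPS ==
["H3","H3","H0","H3","H0","H0","H2"]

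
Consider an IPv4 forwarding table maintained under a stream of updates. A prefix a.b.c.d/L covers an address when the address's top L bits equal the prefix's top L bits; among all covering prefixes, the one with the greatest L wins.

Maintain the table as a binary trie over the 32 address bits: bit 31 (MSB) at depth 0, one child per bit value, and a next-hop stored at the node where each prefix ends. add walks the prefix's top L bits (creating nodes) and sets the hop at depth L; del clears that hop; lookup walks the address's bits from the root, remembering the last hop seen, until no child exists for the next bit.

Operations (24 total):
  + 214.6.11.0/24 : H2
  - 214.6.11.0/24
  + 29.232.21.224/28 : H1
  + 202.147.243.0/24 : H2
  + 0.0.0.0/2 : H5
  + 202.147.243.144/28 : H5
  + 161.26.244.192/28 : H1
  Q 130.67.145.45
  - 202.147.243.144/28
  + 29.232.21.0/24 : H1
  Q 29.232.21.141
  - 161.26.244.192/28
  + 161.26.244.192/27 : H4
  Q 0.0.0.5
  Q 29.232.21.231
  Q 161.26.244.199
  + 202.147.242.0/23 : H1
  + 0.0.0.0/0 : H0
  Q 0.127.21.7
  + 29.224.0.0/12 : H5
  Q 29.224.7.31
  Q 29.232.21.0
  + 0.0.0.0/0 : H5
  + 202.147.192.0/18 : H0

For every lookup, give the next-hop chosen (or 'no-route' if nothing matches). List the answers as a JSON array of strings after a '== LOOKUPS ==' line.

Process each operation:
  add 214.6.11.0/24 -> H2 at depth 24
  - 214.6.11.0/24 clear@24
  add 29.232.21.224/28 -> H1 at depth 28
  add 202.147.243.0/24 -> H2 at depth 24
  add 0.0.0.0/2 -> H5 at depth 2
  add 202.147.243.144/28 -> H5 at depth 28
  add 161.26.244.192/28 -> H1 at depth 28
  ? 130.67.145.45  path d0:-→d1:-→d2:-  best=no-route
  - 202.147.243.144/28 clear@28
  add 29.232.21.0/24 -> H1 at depth 24
  ? 29.232.21.141  path d0:-→d1:-→d2:H5→d3:-→d4:-→d5:-→d6:-→d7:-→d8:-→d9:-→d10:-→d11:-→d12:-→d13:-→d14:-→d15:-→d16:-→d17:-→d18:-→d19:-→d20:-→d21:-→d22:-→d23:-→d24:H1→d25:-  best=H1
  - 161.26.244.192/28 clear@28
  add 161.26.244.192/27 -> H4 at depth 27
  ? 0.0.0.5  path d0:-→d1:-→d2:H5→d3:-  best=H5
  ? 29.232.21.231  path d0:-→d1:-→d2:H5→d3:-→d4:-→d5:-→d6:-→d7:-→d8:-→d9:-→d10:-→d11:-→d12:-→d13:-→d14:-→d15:-→d16:-→d17:-→d18:-→d19:-→d20:-→d21:-→d22:-→d23:-→d24:H1→d25:-→d26:-→d27:-→d28:H1  best=H1
  ? 161.26.244.199  path d0:-→d1:-→d2:-→d3:-→d4:-→d5:-→d6:-→d7:-→d8:-→d9:-→d10:-→d11:-→d12:-→d13:-→d14:-→d15:-→d16:-→d17:-→d18:-→d19:-→d20:-→d21:-→d22:-→d23:-→d24:-→d25:-→d26:-→d27:H4→d28:-  best=H4
  add 202.147.242.0/23 -> H1 at depth 23
  add 0.0.0.0/0 -> H0 at depth 0
  ? 0.127.21.7  path d0:H0→d1:-→d2:H5→d3:-  best=H5
  add 29.224.0.0/12 -> H5 at depth 12
  ? 29.224.7.31  path d0:H0→d1:-→d2:H5→d3:-→d4:-→d5:-→d6:-→d7:-→d8:-→d9:-→d10:-→d11:-→d12:H5  best=H5
  ? 29.232.21.0  path d0:H0→d1:-→d2:H5→d3:-→d4:-→d5:-→d6:-→d7:-→d8:-→d9:-→d10:-→d11:-→d12:H5→d13:-→d14:-→d15:-→d16:-→d17:-→d18:-→d19:-→d20:-→d21:-→d22:-→d23:-→d24:H1  best=H1
  add 0.0.0.0/0 -> H5 at depth 0
  add 202.147.192.0/18 -> H0 at depth 18

== LOOKUPS ==
["no-route","H1","H5","H1","H4","H5","H5","H1"]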